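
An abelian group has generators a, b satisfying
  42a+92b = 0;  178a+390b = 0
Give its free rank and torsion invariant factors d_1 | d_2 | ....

rank_ℚ(R)=2; free=2−2=0
SNF(R) diag = [2, 2] → torsion [2, 2]

Answer: M ≅ ℤ/2 ⊕ ℤ/2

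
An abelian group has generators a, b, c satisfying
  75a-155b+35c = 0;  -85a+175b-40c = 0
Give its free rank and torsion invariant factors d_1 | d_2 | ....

Answer: M ≅ ℤ^1 ⊕ ℤ/5 ⊕ ℤ/5

Derivation:
rank_ℚ(R)=2; free=3−2=1
SNF(R) diag = [5, 5] → torsion [5, 5]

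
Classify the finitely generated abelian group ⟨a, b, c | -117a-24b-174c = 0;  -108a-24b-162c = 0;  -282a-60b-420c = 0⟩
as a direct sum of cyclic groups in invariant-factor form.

rank_ℚ(R)=3; free=3−3=0
SNF(R) diag = [3, 6, 12] → torsion [3, 6, 12]

Answer: M ≅ ℤ/3 ⊕ ℤ/6 ⊕ ℤ/12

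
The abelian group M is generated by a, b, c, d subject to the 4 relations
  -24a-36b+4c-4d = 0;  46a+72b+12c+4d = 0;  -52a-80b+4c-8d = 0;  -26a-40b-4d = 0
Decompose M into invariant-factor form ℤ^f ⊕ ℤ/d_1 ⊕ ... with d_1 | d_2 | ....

Answer: M ≅ ℤ/2 ⊕ ℤ/4 ⊕ ℤ/4 ⊕ ℤ/8

Derivation:
rank_ℚ(R)=4; free=4−4=0
SNF(R) diag = [2, 4, 4, 8] → torsion [2, 4, 4, 8]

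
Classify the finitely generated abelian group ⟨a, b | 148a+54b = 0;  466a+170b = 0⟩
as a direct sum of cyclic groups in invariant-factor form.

Answer: M ≅ ℤ/2 ⊕ ℤ/2

Derivation:
rank_ℚ(R)=2; free=2−2=0
SNF(R) diag = [2, 2] → torsion [2, 2]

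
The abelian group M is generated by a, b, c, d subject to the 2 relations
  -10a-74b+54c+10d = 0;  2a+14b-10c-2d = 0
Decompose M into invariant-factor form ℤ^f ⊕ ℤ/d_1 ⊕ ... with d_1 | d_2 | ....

Answer: M ≅ ℤ^2 ⊕ ℤ/2 ⊕ ℤ/4

Derivation:
rank_ℚ(R)=2; free=4−2=2
SNF(R) diag = [2, 4] → torsion [2, 4]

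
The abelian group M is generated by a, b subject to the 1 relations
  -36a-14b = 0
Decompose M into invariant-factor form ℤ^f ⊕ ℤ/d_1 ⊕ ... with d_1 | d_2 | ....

rank_ℚ(R)=1; free=2−1=1
SNF(R) diag = [2] → torsion [2]

Answer: M ≅ ℤ^1 ⊕ ℤ/2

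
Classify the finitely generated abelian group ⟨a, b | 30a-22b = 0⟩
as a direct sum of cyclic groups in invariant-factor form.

rank_ℚ(R)=1; free=2−1=1
SNF(R) diag = [2] → torsion [2]

Answer: M ≅ ℤ^1 ⊕ ℤ/2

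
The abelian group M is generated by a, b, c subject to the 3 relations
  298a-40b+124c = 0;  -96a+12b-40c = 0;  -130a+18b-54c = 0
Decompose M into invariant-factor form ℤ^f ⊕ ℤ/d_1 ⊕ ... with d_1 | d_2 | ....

Answer: M ≅ ℤ/2 ⊕ ℤ/2 ⊕ ℤ/4

Derivation:
rank_ℚ(R)=3; free=3−3=0
SNF(R) diag = [2, 2, 4] → torsion [2, 2, 4]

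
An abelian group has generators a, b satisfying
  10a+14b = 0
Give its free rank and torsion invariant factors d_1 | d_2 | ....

rank_ℚ(R)=1; free=2−1=1
SNF(R) diag = [2] → torsion [2]

Answer: M ≅ ℤ^1 ⊕ ℤ/2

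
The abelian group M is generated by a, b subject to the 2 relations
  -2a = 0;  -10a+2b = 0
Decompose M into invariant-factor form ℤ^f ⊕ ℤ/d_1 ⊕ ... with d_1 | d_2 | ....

Answer: M ≅ ℤ/2 ⊕ ℤ/2

Derivation:
rank_ℚ(R)=2; free=2−2=0
SNF(R) diag = [2, 2] → torsion [2, 2]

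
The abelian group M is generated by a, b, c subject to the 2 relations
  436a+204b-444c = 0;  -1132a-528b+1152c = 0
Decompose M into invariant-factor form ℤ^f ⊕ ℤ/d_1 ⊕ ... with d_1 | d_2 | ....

rank_ℚ(R)=2; free=3−2=1
SNF(R) diag = [4, 12] → torsion [4, 12]

Answer: M ≅ ℤ^1 ⊕ ℤ/4 ⊕ ℤ/12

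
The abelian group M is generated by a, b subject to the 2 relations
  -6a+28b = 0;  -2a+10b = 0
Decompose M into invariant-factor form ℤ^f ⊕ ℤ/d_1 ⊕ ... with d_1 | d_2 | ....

Answer: M ≅ ℤ/2 ⊕ ℤ/2

Derivation:
rank_ℚ(R)=2; free=2−2=0
SNF(R) diag = [2, 2] → torsion [2, 2]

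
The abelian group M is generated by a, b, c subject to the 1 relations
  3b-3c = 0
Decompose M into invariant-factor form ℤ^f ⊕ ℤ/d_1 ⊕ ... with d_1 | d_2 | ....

Answer: M ≅ ℤ^2 ⊕ ℤ/3

Derivation:
rank_ℚ(R)=1; free=3−1=2
SNF(R) diag = [3] → torsion [3]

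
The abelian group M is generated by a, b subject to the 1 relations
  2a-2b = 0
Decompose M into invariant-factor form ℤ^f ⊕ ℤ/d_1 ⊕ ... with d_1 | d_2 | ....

rank_ℚ(R)=1; free=2−1=1
SNF(R) diag = [2] → torsion [2]

Answer: M ≅ ℤ^1 ⊕ ℤ/2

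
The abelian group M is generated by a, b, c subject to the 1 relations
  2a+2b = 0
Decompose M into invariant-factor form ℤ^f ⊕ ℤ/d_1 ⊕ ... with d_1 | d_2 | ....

rank_ℚ(R)=1; free=3−1=2
SNF(R) diag = [2] → torsion [2]

Answer: M ≅ ℤ^2 ⊕ ℤ/2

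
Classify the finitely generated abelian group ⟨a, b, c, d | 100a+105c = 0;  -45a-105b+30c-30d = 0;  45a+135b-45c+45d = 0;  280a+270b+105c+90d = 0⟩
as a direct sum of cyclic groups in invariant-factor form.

rank_ℚ(R)=4; free=4−4=0
SNF(R) diag = [5, 15, 45, 90] → torsion [5, 15, 45, 90]

Answer: M ≅ ℤ/5 ⊕ ℤ/15 ⊕ ℤ/45 ⊕ ℤ/90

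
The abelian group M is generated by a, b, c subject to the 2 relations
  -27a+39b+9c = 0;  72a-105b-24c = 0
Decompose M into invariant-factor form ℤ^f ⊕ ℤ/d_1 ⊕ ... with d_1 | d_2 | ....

rank_ℚ(R)=2; free=3−2=1
SNF(R) diag = [3, 3] → torsion [3, 3]

Answer: M ≅ ℤ^1 ⊕ ℤ/3 ⊕ ℤ/3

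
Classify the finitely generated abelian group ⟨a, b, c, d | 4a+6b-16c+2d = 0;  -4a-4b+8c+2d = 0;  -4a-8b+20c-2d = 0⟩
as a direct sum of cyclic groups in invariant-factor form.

rank_ℚ(R)=3; free=4−3=1
SNF(R) diag = [2, 2, 4] → torsion [2, 2, 4]

Answer: M ≅ ℤ^1 ⊕ ℤ/2 ⊕ ℤ/2 ⊕ ℤ/4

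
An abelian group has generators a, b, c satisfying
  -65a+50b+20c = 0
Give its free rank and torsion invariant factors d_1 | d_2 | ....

Answer: M ≅ ℤ^2 ⊕ ℤ/5

Derivation:
rank_ℚ(R)=1; free=3−1=2
SNF(R) diag = [5] → torsion [5]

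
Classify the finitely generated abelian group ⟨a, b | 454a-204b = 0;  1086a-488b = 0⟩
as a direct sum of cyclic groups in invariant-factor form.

rank_ℚ(R)=2; free=2−2=0
SNF(R) diag = [2, 4] → torsion [2, 4]

Answer: M ≅ ℤ/2 ⊕ ℤ/4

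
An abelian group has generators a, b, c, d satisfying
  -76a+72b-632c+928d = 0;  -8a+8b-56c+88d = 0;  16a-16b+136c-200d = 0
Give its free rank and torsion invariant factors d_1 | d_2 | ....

rank_ℚ(R)=3; free=4−3=1
SNF(R) diag = [4, 8, 24] → torsion [4, 8, 24]

Answer: M ≅ ℤ^1 ⊕ ℤ/4 ⊕ ℤ/8 ⊕ ℤ/24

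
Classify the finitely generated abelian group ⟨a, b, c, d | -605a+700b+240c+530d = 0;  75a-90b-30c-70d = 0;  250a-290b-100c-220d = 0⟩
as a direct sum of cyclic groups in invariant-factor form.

rank_ℚ(R)=3; free=4−3=1
SNF(R) diag = [5, 10, 10] → torsion [5, 10, 10]

Answer: M ≅ ℤ^1 ⊕ ℤ/5 ⊕ ℤ/10 ⊕ ℤ/10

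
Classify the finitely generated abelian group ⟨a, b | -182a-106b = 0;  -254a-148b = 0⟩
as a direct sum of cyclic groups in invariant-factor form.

rank_ℚ(R)=2; free=2−2=0
SNF(R) diag = [2, 6] → torsion [2, 6]

Answer: M ≅ ℤ/2 ⊕ ℤ/6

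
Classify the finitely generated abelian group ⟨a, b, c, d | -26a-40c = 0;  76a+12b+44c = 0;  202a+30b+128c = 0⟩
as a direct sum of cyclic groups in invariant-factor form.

rank_ℚ(R)=3; free=4−3=1
SNF(R) diag = [2, 6, 12] → torsion [2, 6, 12]

Answer: M ≅ ℤ^1 ⊕ ℤ/2 ⊕ ℤ/6 ⊕ ℤ/12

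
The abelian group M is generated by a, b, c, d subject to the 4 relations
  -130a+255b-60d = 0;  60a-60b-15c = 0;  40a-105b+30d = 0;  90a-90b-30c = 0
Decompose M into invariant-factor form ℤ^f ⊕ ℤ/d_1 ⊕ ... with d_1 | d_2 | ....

Answer: M ≅ ℤ/5 ⊕ ℤ/15 ⊕ ℤ/30 ⊕ ℤ/30

Derivation:
rank_ℚ(R)=4; free=4−4=0
SNF(R) diag = [5, 15, 30, 30] → torsion [5, 15, 30, 30]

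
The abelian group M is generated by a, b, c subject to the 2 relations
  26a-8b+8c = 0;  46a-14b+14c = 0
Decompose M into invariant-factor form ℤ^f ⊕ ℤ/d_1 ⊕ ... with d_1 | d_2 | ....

rank_ℚ(R)=2; free=3−2=1
SNF(R) diag = [2, 2] → torsion [2, 2]

Answer: M ≅ ℤ^1 ⊕ ℤ/2 ⊕ ℤ/2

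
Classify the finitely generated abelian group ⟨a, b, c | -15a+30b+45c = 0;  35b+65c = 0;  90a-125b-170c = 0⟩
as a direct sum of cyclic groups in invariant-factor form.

rank_ℚ(R)=3; free=3−3=0
SNF(R) diag = [5, 15, 15] → torsion [5, 15, 15]

Answer: M ≅ ℤ/5 ⊕ ℤ/15 ⊕ ℤ/15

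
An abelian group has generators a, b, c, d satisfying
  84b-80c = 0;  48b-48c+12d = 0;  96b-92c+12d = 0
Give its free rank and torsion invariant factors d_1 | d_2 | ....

Answer: M ≅ ℤ^1 ⊕ ℤ/4 ⊕ ℤ/12 ⊕ ℤ/36

Derivation:
rank_ℚ(R)=3; free=4−3=1
SNF(R) diag = [4, 12, 36] → torsion [4, 12, 36]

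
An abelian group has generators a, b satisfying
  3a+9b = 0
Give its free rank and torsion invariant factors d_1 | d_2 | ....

Answer: M ≅ ℤ^1 ⊕ ℤ/3

Derivation:
rank_ℚ(R)=1; free=2−1=1
SNF(R) diag = [3] → torsion [3]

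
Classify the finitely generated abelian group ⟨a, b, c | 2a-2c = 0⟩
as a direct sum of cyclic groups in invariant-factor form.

rank_ℚ(R)=1; free=3−1=2
SNF(R) diag = [2] → torsion [2]

Answer: M ≅ ℤ^2 ⊕ ℤ/2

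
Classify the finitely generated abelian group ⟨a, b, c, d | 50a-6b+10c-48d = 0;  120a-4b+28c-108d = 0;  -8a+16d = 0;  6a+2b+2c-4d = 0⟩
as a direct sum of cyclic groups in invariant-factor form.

rank_ℚ(R)=4; free=4−4=0
SNF(R) diag = [2, 4, 8, 16] → torsion [2, 4, 8, 16]

Answer: M ≅ ℤ/2 ⊕ ℤ/4 ⊕ ℤ/8 ⊕ ℤ/16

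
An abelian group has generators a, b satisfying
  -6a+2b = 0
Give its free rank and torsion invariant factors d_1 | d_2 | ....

Answer: M ≅ ℤ^1 ⊕ ℤ/2

Derivation:
rank_ℚ(R)=1; free=2−1=1
SNF(R) diag = [2] → torsion [2]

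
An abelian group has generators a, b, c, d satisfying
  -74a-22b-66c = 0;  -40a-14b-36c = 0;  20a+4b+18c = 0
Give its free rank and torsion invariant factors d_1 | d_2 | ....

Answer: M ≅ ℤ^1 ⊕ ℤ/2 ⊕ ℤ/6 ⊕ ℤ/6

Derivation:
rank_ℚ(R)=3; free=4−3=1
SNF(R) diag = [2, 6, 6] → torsion [2, 6, 6]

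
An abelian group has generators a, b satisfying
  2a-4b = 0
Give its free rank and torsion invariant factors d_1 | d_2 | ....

rank_ℚ(R)=1; free=2−1=1
SNF(R) diag = [2] → torsion [2]

Answer: M ≅ ℤ^1 ⊕ ℤ/2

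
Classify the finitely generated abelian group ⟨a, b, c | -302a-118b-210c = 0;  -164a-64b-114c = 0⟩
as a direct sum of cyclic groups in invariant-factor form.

rank_ℚ(R)=2; free=3−2=1
SNF(R) diag = [2, 6] → torsion [2, 6]

Answer: M ≅ ℤ^1 ⊕ ℤ/2 ⊕ ℤ/6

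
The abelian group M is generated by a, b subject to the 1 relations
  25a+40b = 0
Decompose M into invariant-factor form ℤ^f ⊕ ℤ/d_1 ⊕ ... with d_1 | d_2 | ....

Answer: M ≅ ℤ^1 ⊕ ℤ/5

Derivation:
rank_ℚ(R)=1; free=2−1=1
SNF(R) diag = [5] → torsion [5]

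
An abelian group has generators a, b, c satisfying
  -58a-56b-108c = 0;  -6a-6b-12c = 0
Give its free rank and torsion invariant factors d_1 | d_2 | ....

rank_ℚ(R)=2; free=3−2=1
SNF(R) diag = [2, 6] → torsion [2, 6]

Answer: M ≅ ℤ^1 ⊕ ℤ/2 ⊕ ℤ/6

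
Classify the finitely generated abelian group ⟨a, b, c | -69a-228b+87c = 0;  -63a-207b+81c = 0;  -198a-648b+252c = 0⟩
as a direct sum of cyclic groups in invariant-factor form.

rank_ℚ(R)=3; free=3−3=0
SNF(R) diag = [3, 9, 18] → torsion [3, 9, 18]

Answer: M ≅ ℤ/3 ⊕ ℤ/9 ⊕ ℤ/18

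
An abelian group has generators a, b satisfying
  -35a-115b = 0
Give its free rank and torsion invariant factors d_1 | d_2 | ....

Answer: M ≅ ℤ^1 ⊕ ℤ/5

Derivation:
rank_ℚ(R)=1; free=2−1=1
SNF(R) diag = [5] → torsion [5]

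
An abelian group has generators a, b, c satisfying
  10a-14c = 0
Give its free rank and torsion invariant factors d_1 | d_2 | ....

rank_ℚ(R)=1; free=3−1=2
SNF(R) diag = [2] → torsion [2]

Answer: M ≅ ℤ^2 ⊕ ℤ/2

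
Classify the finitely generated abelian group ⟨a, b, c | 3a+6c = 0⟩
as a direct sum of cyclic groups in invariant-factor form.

Answer: M ≅ ℤ^2 ⊕ ℤ/3

Derivation:
rank_ℚ(R)=1; free=3−1=2
SNF(R) diag = [3] → torsion [3]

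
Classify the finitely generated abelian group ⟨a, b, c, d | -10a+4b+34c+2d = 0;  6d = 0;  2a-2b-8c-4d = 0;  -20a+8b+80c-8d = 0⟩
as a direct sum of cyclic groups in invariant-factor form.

rank_ℚ(R)=4; free=4−4=0
SNF(R) diag = [2, 6, 6, 12] → torsion [2, 6, 6, 12]

Answer: M ≅ ℤ/2 ⊕ ℤ/6 ⊕ ℤ/6 ⊕ ℤ/12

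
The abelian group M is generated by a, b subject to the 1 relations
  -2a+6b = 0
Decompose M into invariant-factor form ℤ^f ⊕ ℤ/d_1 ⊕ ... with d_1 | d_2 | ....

Answer: M ≅ ℤ^1 ⊕ ℤ/2

Derivation:
rank_ℚ(R)=1; free=2−1=1
SNF(R) diag = [2] → torsion [2]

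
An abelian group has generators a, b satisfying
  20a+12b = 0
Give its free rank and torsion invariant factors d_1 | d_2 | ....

rank_ℚ(R)=1; free=2−1=1
SNF(R) diag = [4] → torsion [4]

Answer: M ≅ ℤ^1 ⊕ ℤ/4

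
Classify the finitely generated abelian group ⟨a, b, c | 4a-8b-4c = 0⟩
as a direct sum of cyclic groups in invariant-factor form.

Answer: M ≅ ℤ^2 ⊕ ℤ/4

Derivation:
rank_ℚ(R)=1; free=3−1=2
SNF(R) diag = [4] → torsion [4]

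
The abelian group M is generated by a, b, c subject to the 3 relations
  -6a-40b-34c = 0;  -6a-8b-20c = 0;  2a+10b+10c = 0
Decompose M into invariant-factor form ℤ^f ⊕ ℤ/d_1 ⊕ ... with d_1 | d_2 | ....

rank_ℚ(R)=3; free=3−3=0
SNF(R) diag = [2, 2, 6] → torsion [2, 2, 6]

Answer: M ≅ ℤ/2 ⊕ ℤ/2 ⊕ ℤ/6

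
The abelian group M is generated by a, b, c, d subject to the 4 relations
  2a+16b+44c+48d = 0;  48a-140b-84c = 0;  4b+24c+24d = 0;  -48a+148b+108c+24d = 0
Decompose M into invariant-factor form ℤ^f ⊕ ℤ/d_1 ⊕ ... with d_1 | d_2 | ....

Answer: M ≅ ℤ/2 ⊕ ℤ/4 ⊕ ℤ/12 ⊕ ℤ/24

Derivation:
rank_ℚ(R)=4; free=4−4=0
SNF(R) diag = [2, 4, 12, 24] → torsion [2, 4, 12, 24]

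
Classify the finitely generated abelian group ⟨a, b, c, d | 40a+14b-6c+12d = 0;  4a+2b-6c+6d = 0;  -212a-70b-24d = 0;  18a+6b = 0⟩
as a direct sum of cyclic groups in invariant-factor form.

Answer: M ≅ ℤ/2 ⊕ ℤ/6 ⊕ ℤ/6 ⊕ ℤ/6

Derivation:
rank_ℚ(R)=4; free=4−4=0
SNF(R) diag = [2, 6, 6, 6] → torsion [2, 6, 6, 6]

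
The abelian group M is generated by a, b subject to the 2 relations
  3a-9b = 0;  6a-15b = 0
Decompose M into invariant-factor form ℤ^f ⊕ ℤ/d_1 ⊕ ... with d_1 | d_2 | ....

rank_ℚ(R)=2; free=2−2=0
SNF(R) diag = [3, 3] → torsion [3, 3]

Answer: M ≅ ℤ/3 ⊕ ℤ/3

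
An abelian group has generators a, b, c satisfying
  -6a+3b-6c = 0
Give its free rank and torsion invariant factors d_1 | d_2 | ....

rank_ℚ(R)=1; free=3−1=2
SNF(R) diag = [3] → torsion [3]

Answer: M ≅ ℤ^2 ⊕ ℤ/3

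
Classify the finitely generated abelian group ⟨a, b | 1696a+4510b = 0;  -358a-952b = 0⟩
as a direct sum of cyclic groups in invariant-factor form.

Answer: M ≅ ℤ/2 ⊕ ℤ/6

Derivation:
rank_ℚ(R)=2; free=2−2=0
SNF(R) diag = [2, 6] → torsion [2, 6]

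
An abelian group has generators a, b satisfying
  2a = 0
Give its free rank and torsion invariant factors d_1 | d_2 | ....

rank_ℚ(R)=1; free=2−1=1
SNF(R) diag = [2] → torsion [2]

Answer: M ≅ ℤ^1 ⊕ ℤ/2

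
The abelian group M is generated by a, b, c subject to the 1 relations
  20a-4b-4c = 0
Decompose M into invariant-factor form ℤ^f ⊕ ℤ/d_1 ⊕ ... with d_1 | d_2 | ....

Answer: M ≅ ℤ^2 ⊕ ℤ/4

Derivation:
rank_ℚ(R)=1; free=3−1=2
SNF(R) diag = [4] → torsion [4]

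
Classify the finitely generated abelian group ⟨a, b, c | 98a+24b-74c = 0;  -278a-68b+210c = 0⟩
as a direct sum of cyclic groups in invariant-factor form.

rank_ℚ(R)=2; free=3−2=1
SNF(R) diag = [2, 4] → torsion [2, 4]

Answer: M ≅ ℤ^1 ⊕ ℤ/2 ⊕ ℤ/4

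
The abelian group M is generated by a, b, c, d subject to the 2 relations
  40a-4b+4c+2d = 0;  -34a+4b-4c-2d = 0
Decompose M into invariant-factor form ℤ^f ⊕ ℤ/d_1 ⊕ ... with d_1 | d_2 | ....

rank_ℚ(R)=2; free=4−2=2
SNF(R) diag = [2, 6] → torsion [2, 6]

Answer: M ≅ ℤ^2 ⊕ ℤ/2 ⊕ ℤ/6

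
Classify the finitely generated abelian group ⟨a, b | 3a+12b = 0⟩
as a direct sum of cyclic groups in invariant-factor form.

rank_ℚ(R)=1; free=2−1=1
SNF(R) diag = [3] → torsion [3]

Answer: M ≅ ℤ^1 ⊕ ℤ/3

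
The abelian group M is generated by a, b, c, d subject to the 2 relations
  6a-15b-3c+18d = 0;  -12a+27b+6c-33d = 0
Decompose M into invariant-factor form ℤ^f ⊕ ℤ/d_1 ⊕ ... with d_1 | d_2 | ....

rank_ℚ(R)=2; free=4−2=2
SNF(R) diag = [3, 3] → torsion [3, 3]

Answer: M ≅ ℤ^2 ⊕ ℤ/3 ⊕ ℤ/3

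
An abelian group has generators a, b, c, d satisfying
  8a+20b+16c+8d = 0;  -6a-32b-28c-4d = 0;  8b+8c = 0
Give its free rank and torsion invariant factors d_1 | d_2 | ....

rank_ℚ(R)=3; free=4−3=1
SNF(R) diag = [2, 4, 8] → torsion [2, 4, 8]

Answer: M ≅ ℤ^1 ⊕ ℤ/2 ⊕ ℤ/4 ⊕ ℤ/8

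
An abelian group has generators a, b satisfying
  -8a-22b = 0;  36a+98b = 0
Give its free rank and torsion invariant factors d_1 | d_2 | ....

Answer: M ≅ ℤ/2 ⊕ ℤ/4

Derivation:
rank_ℚ(R)=2; free=2−2=0
SNF(R) diag = [2, 4] → torsion [2, 4]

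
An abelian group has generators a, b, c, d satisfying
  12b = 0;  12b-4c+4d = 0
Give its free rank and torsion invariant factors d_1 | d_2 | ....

rank_ℚ(R)=2; free=4−2=2
SNF(R) diag = [4, 12] → torsion [4, 12]

Answer: M ≅ ℤ^2 ⊕ ℤ/4 ⊕ ℤ/12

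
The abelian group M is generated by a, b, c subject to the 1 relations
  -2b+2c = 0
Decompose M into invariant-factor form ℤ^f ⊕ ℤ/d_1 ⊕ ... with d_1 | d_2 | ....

rank_ℚ(R)=1; free=3−1=2
SNF(R) diag = [2] → torsion [2]

Answer: M ≅ ℤ^2 ⊕ ℤ/2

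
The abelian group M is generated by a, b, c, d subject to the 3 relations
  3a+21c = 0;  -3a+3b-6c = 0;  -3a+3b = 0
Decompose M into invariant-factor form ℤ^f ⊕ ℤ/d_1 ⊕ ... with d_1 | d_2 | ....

rank_ℚ(R)=3; free=4−3=1
SNF(R) diag = [3, 3, 6] → torsion [3, 3, 6]

Answer: M ≅ ℤ^1 ⊕ ℤ/3 ⊕ ℤ/3 ⊕ ℤ/6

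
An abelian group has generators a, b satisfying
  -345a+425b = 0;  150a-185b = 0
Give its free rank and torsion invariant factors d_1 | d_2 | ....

Answer: M ≅ ℤ/5 ⊕ ℤ/15

Derivation:
rank_ℚ(R)=2; free=2−2=0
SNF(R) diag = [5, 15] → torsion [5, 15]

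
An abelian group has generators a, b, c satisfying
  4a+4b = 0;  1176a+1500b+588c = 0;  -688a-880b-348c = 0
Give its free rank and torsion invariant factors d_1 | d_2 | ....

rank_ℚ(R)=3; free=3−3=0
SNF(R) diag = [4, 12, 12] → torsion [4, 12, 12]

Answer: M ≅ ℤ/4 ⊕ ℤ/12 ⊕ ℤ/12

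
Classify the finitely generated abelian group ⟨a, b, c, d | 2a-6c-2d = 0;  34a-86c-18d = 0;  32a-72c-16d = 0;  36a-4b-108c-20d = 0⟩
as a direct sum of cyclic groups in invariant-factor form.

Answer: M ≅ ℤ/2 ⊕ ℤ/4 ⊕ ℤ/8 ⊕ ℤ/16

Derivation:
rank_ℚ(R)=4; free=4−4=0
SNF(R) diag = [2, 4, 8, 16] → torsion [2, 4, 8, 16]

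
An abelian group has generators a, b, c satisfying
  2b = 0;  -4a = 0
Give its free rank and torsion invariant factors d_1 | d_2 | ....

rank_ℚ(R)=2; free=3−2=1
SNF(R) diag = [2, 4] → torsion [2, 4]

Answer: M ≅ ℤ^1 ⊕ ℤ/2 ⊕ ℤ/4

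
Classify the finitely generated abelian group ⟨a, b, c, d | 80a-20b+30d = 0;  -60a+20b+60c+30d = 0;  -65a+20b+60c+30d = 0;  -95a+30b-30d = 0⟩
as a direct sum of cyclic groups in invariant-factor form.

Answer: M ≅ ℤ/5 ⊕ ℤ/10 ⊕ ℤ/30 ⊕ ℤ/60

Derivation:
rank_ℚ(R)=4; free=4−4=0
SNF(R) diag = [5, 10, 30, 60] → torsion [5, 10, 30, 60]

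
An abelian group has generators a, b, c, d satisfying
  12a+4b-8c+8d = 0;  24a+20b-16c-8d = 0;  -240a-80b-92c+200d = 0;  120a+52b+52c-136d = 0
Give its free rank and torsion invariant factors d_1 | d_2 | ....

rank_ℚ(R)=4; free=4−4=0
SNF(R) diag = [4, 12, 36, 72] → torsion [4, 12, 36, 72]

Answer: M ≅ ℤ/4 ⊕ ℤ/12 ⊕ ℤ/36 ⊕ ℤ/72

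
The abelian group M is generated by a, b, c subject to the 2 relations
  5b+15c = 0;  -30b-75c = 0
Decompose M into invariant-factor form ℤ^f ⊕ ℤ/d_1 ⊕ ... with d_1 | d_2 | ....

rank_ℚ(R)=2; free=3−2=1
SNF(R) diag = [5, 15] → torsion [5, 15]

Answer: M ≅ ℤ^1 ⊕ ℤ/5 ⊕ ℤ/15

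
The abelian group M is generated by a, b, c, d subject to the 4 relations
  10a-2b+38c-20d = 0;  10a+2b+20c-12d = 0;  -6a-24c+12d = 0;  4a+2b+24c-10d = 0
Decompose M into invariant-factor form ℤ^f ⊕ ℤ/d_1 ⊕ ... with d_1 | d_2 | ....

Answer: M ≅ ℤ/2 ⊕ ℤ/2 ⊕ ℤ/2 ⊕ ℤ/6

Derivation:
rank_ℚ(R)=4; free=4−4=0
SNF(R) diag = [2, 2, 2, 6] → torsion [2, 2, 2, 6]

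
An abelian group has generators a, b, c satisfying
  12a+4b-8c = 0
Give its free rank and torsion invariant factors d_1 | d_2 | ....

Answer: M ≅ ℤ^2 ⊕ ℤ/4

Derivation:
rank_ℚ(R)=1; free=3−1=2
SNF(R) diag = [4] → torsion [4]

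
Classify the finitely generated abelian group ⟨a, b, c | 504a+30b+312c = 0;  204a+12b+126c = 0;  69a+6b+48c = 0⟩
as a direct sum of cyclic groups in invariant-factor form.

Answer: M ≅ ℤ/3 ⊕ ℤ/6 ⊕ ℤ/6

Derivation:
rank_ℚ(R)=3; free=3−3=0
SNF(R) diag = [3, 6, 6] → torsion [3, 6, 6]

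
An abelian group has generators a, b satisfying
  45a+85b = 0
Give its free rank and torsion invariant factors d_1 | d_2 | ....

rank_ℚ(R)=1; free=2−1=1
SNF(R) diag = [5] → torsion [5]

Answer: M ≅ ℤ^1 ⊕ ℤ/5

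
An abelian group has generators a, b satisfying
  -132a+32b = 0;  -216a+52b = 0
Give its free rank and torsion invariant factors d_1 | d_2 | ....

Answer: M ≅ ℤ/4 ⊕ ℤ/12

Derivation:
rank_ℚ(R)=2; free=2−2=0
SNF(R) diag = [4, 12] → torsion [4, 12]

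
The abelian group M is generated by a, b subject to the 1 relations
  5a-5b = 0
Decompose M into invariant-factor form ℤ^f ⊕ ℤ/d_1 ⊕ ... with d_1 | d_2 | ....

rank_ℚ(R)=1; free=2−1=1
SNF(R) diag = [5] → torsion [5]

Answer: M ≅ ℤ^1 ⊕ ℤ/5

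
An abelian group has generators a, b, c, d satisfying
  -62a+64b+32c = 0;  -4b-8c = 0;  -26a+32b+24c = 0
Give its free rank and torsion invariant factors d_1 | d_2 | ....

rank_ℚ(R)=3; free=4−3=1
SNF(R) diag = [2, 4, 8] → torsion [2, 4, 8]

Answer: M ≅ ℤ^1 ⊕ ℤ/2 ⊕ ℤ/4 ⊕ ℤ/8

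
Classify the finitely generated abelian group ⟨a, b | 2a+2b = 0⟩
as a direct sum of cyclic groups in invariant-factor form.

rank_ℚ(R)=1; free=2−1=1
SNF(R) diag = [2] → torsion [2]

Answer: M ≅ ℤ^1 ⊕ ℤ/2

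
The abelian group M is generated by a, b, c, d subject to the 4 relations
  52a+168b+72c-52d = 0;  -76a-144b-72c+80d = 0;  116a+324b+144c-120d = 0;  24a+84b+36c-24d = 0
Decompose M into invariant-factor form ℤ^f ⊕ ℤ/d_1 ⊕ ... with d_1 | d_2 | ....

Answer: M ≅ ℤ/4 ⊕ ℤ/4 ⊕ ℤ/12 ⊕ ℤ/36

Derivation:
rank_ℚ(R)=4; free=4−4=0
SNF(R) diag = [4, 4, 12, 36] → torsion [4, 4, 12, 36]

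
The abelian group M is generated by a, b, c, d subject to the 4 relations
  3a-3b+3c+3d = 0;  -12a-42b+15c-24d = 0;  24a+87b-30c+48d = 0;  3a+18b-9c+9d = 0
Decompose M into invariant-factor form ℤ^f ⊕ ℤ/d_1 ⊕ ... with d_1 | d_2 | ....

rank_ℚ(R)=4; free=4−4=0
SNF(R) diag = [3, 3, 3, 6] → torsion [3, 3, 3, 6]

Answer: M ≅ ℤ/3 ⊕ ℤ/3 ⊕ ℤ/3 ⊕ ℤ/6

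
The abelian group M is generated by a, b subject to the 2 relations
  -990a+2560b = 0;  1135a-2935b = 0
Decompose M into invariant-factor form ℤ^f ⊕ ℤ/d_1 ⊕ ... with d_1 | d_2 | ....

rank_ℚ(R)=2; free=2−2=0
SNF(R) diag = [5, 10] → torsion [5, 10]

Answer: M ≅ ℤ/5 ⊕ ℤ/10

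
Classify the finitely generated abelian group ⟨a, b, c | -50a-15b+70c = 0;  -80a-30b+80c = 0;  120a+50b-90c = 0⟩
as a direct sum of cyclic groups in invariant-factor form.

Answer: M ≅ ℤ/5 ⊕ ℤ/10 ⊕ ℤ/20

Derivation:
rank_ℚ(R)=3; free=3−3=0
SNF(R) diag = [5, 10, 20] → torsion [5, 10, 20]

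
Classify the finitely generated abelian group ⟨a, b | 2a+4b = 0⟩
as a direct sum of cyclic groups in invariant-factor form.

rank_ℚ(R)=1; free=2−1=1
SNF(R) diag = [2] → torsion [2]

Answer: M ≅ ℤ^1 ⊕ ℤ/2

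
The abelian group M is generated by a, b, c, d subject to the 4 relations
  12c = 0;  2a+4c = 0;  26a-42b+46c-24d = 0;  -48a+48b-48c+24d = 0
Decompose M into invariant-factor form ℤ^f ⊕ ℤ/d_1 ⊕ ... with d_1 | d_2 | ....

Answer: M ≅ ℤ/2 ⊕ ℤ/6 ⊕ ℤ/12 ⊕ ℤ/24

Derivation:
rank_ℚ(R)=4; free=4−4=0
SNF(R) diag = [2, 6, 12, 24] → torsion [2, 6, 12, 24]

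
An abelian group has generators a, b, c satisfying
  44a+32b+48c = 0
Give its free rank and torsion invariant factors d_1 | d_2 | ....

Answer: M ≅ ℤ^2 ⊕ ℤ/4

Derivation:
rank_ℚ(R)=1; free=3−1=2
SNF(R) diag = [4] → torsion [4]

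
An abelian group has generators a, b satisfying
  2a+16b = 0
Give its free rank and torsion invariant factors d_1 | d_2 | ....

rank_ℚ(R)=1; free=2−1=1
SNF(R) diag = [2] → torsion [2]

Answer: M ≅ ℤ^1 ⊕ ℤ/2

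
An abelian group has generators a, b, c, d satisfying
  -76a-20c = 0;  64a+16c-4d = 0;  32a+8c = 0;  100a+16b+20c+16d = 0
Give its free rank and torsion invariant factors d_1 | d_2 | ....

rank_ℚ(R)=4; free=4−4=0
SNF(R) diag = [4, 4, 8, 16] → torsion [4, 4, 8, 16]

Answer: M ≅ ℤ/4 ⊕ ℤ/4 ⊕ ℤ/8 ⊕ ℤ/16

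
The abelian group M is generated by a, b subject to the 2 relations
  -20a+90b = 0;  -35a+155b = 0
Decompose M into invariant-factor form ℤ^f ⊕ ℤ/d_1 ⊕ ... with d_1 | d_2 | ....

rank_ℚ(R)=2; free=2−2=0
SNF(R) diag = [5, 10] → torsion [5, 10]

Answer: M ≅ ℤ/5 ⊕ ℤ/10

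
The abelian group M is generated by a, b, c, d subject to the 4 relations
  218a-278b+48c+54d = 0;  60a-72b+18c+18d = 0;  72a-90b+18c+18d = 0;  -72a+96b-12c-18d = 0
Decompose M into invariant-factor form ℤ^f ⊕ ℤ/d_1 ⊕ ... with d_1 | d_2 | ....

Answer: M ≅ ℤ/2 ⊕ ℤ/6 ⊕ ℤ/6 ⊕ ℤ/18

Derivation:
rank_ℚ(R)=4; free=4−4=0
SNF(R) diag = [2, 6, 6, 18] → torsion [2, 6, 6, 18]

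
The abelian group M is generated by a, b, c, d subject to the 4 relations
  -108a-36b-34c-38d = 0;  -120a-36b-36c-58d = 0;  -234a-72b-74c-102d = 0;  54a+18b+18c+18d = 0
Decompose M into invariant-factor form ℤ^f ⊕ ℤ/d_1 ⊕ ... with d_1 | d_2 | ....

Answer: M ≅ ℤ/2 ⊕ ℤ/2 ⊕ ℤ/6 ⊕ ℤ/18

Derivation:
rank_ℚ(R)=4; free=4−4=0
SNF(R) diag = [2, 2, 6, 18] → torsion [2, 2, 6, 18]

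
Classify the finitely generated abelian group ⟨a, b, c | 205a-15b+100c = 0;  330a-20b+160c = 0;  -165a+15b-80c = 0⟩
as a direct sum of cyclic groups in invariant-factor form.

Answer: M ≅ ℤ/5 ⊕ ℤ/10 ⊕ ℤ/20

Derivation:
rank_ℚ(R)=3; free=3−3=0
SNF(R) diag = [5, 10, 20] → torsion [5, 10, 20]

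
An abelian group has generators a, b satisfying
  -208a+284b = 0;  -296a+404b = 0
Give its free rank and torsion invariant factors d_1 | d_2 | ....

Answer: M ≅ ℤ/4 ⊕ ℤ/8

Derivation:
rank_ℚ(R)=2; free=2−2=0
SNF(R) diag = [4, 8] → torsion [4, 8]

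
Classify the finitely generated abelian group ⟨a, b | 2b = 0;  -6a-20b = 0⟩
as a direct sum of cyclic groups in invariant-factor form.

rank_ℚ(R)=2; free=2−2=0
SNF(R) diag = [2, 6] → torsion [2, 6]

Answer: M ≅ ℤ/2 ⊕ ℤ/6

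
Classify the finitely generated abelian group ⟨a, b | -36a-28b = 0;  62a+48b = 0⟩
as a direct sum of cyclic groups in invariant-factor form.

rank_ℚ(R)=2; free=2−2=0
SNF(R) diag = [2, 4] → torsion [2, 4]

Answer: M ≅ ℤ/2 ⊕ ℤ/4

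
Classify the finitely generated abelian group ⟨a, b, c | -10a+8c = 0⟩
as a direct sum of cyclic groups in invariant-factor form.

rank_ℚ(R)=1; free=3−1=2
SNF(R) diag = [2] → torsion [2]

Answer: M ≅ ℤ^2 ⊕ ℤ/2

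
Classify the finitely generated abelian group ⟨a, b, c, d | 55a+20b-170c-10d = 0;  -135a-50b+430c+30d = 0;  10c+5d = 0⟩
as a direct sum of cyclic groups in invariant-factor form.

rank_ℚ(R)=3; free=4−3=1
SNF(R) diag = [5, 5, 10] → torsion [5, 5, 10]

Answer: M ≅ ℤ^1 ⊕ ℤ/5 ⊕ ℤ/5 ⊕ ℤ/10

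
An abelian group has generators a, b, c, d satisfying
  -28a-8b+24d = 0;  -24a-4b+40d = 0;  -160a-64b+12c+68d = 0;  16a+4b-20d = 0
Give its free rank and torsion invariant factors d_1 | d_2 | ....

Answer: M ≅ ℤ/4 ⊕ ℤ/4 ⊕ ℤ/12 ⊕ ℤ/12

Derivation:
rank_ℚ(R)=4; free=4−4=0
SNF(R) diag = [4, 4, 12, 12] → torsion [4, 4, 12, 12]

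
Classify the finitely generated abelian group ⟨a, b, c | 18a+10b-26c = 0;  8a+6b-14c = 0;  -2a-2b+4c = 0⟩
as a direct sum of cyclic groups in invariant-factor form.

rank_ℚ(R)=3; free=3−3=0
SNF(R) diag = [2, 2, 2] → torsion [2, 2, 2]

Answer: M ≅ ℤ/2 ⊕ ℤ/2 ⊕ ℤ/2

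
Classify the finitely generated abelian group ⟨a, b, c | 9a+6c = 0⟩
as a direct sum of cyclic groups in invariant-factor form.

Answer: M ≅ ℤ^2 ⊕ ℤ/3

Derivation:
rank_ℚ(R)=1; free=3−1=2
SNF(R) diag = [3] → torsion [3]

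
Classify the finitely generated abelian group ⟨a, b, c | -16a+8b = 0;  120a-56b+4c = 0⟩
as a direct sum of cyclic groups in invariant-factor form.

Answer: M ≅ ℤ^1 ⊕ ℤ/4 ⊕ ℤ/8

Derivation:
rank_ℚ(R)=2; free=3−2=1
SNF(R) diag = [4, 8] → torsion [4, 8]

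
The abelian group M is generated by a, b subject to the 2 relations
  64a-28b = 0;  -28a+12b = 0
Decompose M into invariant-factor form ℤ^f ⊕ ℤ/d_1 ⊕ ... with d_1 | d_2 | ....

rank_ℚ(R)=2; free=2−2=0
SNF(R) diag = [4, 4] → torsion [4, 4]

Answer: M ≅ ℤ/4 ⊕ ℤ/4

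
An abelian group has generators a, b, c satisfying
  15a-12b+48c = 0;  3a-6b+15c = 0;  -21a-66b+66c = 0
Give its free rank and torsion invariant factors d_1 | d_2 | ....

Answer: M ≅ ℤ/3 ⊕ ℤ/9 ⊕ ℤ/18

Derivation:
rank_ℚ(R)=3; free=3−3=0
SNF(R) diag = [3, 9, 18] → torsion [3, 9, 18]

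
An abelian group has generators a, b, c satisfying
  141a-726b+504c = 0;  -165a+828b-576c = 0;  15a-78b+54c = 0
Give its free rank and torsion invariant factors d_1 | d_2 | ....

rank_ℚ(R)=3; free=3−3=0
SNF(R) diag = [3, 6, 18] → torsion [3, 6, 18]

Answer: M ≅ ℤ/3 ⊕ ℤ/6 ⊕ ℤ/18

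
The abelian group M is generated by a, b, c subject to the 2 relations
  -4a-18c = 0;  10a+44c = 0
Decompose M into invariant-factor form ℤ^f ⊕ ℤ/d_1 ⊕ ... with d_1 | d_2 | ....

Answer: M ≅ ℤ^1 ⊕ ℤ/2 ⊕ ℤ/2

Derivation:
rank_ℚ(R)=2; free=3−2=1
SNF(R) diag = [2, 2] → torsion [2, 2]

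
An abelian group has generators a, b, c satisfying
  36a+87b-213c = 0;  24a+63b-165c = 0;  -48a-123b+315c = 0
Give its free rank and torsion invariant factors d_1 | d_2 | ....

Answer: M ≅ ℤ/3 ⊕ ℤ/6 ⊕ ℤ/12

Derivation:
rank_ℚ(R)=3; free=3−3=0
SNF(R) diag = [3, 6, 12] → torsion [3, 6, 12]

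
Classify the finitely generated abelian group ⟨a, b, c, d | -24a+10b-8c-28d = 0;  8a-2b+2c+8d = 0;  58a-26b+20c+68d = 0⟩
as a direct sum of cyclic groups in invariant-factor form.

rank_ℚ(R)=3; free=4−3=1
SNF(R) diag = [2, 2, 2] → torsion [2, 2, 2]

Answer: M ≅ ℤ^1 ⊕ ℤ/2 ⊕ ℤ/2 ⊕ ℤ/2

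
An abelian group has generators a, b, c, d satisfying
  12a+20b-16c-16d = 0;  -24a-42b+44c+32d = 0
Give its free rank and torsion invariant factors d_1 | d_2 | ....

rank_ℚ(R)=2; free=4−2=2
SNF(R) diag = [2, 4] → torsion [2, 4]

Answer: M ≅ ℤ^2 ⊕ ℤ/2 ⊕ ℤ/4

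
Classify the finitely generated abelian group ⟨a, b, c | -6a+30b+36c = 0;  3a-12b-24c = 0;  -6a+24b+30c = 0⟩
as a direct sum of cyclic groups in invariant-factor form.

Answer: M ≅ ℤ/3 ⊕ ℤ/6 ⊕ ℤ/18

Derivation:
rank_ℚ(R)=3; free=3−3=0
SNF(R) diag = [3, 6, 18] → torsion [3, 6, 18]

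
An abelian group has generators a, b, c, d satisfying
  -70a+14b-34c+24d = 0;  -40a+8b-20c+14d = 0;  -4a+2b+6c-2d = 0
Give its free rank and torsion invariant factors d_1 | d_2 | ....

rank_ℚ(R)=3; free=4−3=1
SNF(R) diag = [2, 2, 6] → torsion [2, 2, 6]

Answer: M ≅ ℤ^1 ⊕ ℤ/2 ⊕ ℤ/2 ⊕ ℤ/6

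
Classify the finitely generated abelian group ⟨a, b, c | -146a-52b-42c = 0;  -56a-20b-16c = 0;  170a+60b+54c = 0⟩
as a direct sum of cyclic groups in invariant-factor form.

rank_ℚ(R)=3; free=3−3=0
SNF(R) diag = [2, 4, 4] → torsion [2, 4, 4]

Answer: M ≅ ℤ/2 ⊕ ℤ/4 ⊕ ℤ/4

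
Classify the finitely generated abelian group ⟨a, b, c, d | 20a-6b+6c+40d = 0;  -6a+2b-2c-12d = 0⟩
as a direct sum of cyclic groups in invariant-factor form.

Answer: M ≅ ℤ^2 ⊕ ℤ/2 ⊕ ℤ/2

Derivation:
rank_ℚ(R)=2; free=4−2=2
SNF(R) diag = [2, 2] → torsion [2, 2]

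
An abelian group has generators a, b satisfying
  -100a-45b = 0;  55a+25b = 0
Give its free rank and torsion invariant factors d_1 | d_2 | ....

Answer: M ≅ ℤ/5 ⊕ ℤ/5

Derivation:
rank_ℚ(R)=2; free=2−2=0
SNF(R) diag = [5, 5] → torsion [5, 5]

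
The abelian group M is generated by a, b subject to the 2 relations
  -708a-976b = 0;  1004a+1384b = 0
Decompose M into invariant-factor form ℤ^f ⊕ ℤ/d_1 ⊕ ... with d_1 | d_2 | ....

rank_ℚ(R)=2; free=2−2=0
SNF(R) diag = [4, 8] → torsion [4, 8]

Answer: M ≅ ℤ/4 ⊕ ℤ/8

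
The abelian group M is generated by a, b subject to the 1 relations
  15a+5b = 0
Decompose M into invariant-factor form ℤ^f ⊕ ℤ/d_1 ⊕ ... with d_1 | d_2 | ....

Answer: M ≅ ℤ^1 ⊕ ℤ/5

Derivation:
rank_ℚ(R)=1; free=2−1=1
SNF(R) diag = [5] → torsion [5]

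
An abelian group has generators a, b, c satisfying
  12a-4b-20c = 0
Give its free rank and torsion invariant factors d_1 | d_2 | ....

Answer: M ≅ ℤ^2 ⊕ ℤ/4

Derivation:
rank_ℚ(R)=1; free=3−1=2
SNF(R) diag = [4] → torsion [4]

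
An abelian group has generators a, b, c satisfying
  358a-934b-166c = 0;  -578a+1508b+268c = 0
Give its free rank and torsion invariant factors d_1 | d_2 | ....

rank_ℚ(R)=2; free=3−2=1
SNF(R) diag = [2, 2] → torsion [2, 2]

Answer: M ≅ ℤ^1 ⊕ ℤ/2 ⊕ ℤ/2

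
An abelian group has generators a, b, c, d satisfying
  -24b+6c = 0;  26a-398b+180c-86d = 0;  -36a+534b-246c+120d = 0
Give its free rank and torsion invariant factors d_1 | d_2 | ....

Answer: M ≅ ℤ^1 ⊕ ℤ/2 ⊕ ℤ/6 ⊕ ℤ/6

Derivation:
rank_ℚ(R)=3; free=4−3=1
SNF(R) diag = [2, 6, 6] → torsion [2, 6, 6]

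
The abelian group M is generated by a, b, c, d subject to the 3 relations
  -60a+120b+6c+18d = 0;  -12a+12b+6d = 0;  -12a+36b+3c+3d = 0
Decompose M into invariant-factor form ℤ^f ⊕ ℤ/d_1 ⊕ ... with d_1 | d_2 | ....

Answer: M ≅ ℤ^1 ⊕ ℤ/3 ⊕ ℤ/6 ⊕ ℤ/12

Derivation:
rank_ℚ(R)=3; free=4−3=1
SNF(R) diag = [3, 6, 12] → torsion [3, 6, 12]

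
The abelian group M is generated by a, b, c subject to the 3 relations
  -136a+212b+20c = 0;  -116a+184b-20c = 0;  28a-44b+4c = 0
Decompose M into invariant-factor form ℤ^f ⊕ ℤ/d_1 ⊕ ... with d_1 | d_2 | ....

rank_ℚ(R)=3; free=3−3=0
SNF(R) diag = [4, 12, 36] → torsion [4, 12, 36]

Answer: M ≅ ℤ/4 ⊕ ℤ/12 ⊕ ℤ/36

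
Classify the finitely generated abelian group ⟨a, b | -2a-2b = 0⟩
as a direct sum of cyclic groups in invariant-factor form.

rank_ℚ(R)=1; free=2−1=1
SNF(R) diag = [2] → torsion [2]

Answer: M ≅ ℤ^1 ⊕ ℤ/2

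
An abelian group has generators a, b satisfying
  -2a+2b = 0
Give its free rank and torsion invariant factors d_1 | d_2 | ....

Answer: M ≅ ℤ^1 ⊕ ℤ/2

Derivation:
rank_ℚ(R)=1; free=2−1=1
SNF(R) diag = [2] → torsion [2]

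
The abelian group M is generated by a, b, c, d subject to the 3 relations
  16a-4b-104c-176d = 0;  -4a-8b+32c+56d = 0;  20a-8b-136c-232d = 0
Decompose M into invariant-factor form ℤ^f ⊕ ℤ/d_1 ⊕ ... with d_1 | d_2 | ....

Answer: M ≅ ℤ^1 ⊕ ℤ/4 ⊕ ℤ/12 ⊕ ℤ/24

Derivation:
rank_ℚ(R)=3; free=4−3=1
SNF(R) diag = [4, 12, 24] → torsion [4, 12, 24]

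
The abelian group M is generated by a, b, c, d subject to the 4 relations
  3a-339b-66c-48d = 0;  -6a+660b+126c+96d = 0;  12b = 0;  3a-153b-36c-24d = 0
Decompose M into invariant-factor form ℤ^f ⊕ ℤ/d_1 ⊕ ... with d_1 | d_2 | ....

Answer: M ≅ ℤ/3 ⊕ ℤ/6 ⊕ ℤ/12 ⊕ ℤ/24

Derivation:
rank_ℚ(R)=4; free=4−4=0
SNF(R) diag = [3, 6, 12, 24] → torsion [3, 6, 12, 24]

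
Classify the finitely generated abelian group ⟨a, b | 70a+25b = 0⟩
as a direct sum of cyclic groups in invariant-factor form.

Answer: M ≅ ℤ^1 ⊕ ℤ/5

Derivation:
rank_ℚ(R)=1; free=2−1=1
SNF(R) diag = [5] → torsion [5]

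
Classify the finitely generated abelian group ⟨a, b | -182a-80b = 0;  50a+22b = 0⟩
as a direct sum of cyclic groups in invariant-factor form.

rank_ℚ(R)=2; free=2−2=0
SNF(R) diag = [2, 2] → torsion [2, 2]

Answer: M ≅ ℤ/2 ⊕ ℤ/2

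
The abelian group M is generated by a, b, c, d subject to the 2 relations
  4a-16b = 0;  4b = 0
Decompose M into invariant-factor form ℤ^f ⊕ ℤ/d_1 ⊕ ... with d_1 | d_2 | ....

Answer: M ≅ ℤ^2 ⊕ ℤ/4 ⊕ ℤ/4

Derivation:
rank_ℚ(R)=2; free=4−2=2
SNF(R) diag = [4, 4] → torsion [4, 4]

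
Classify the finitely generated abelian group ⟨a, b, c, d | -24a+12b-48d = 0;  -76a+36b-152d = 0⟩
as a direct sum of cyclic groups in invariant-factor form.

rank_ℚ(R)=2; free=4−2=2
SNF(R) diag = [4, 12] → torsion [4, 12]

Answer: M ≅ ℤ^2 ⊕ ℤ/4 ⊕ ℤ/12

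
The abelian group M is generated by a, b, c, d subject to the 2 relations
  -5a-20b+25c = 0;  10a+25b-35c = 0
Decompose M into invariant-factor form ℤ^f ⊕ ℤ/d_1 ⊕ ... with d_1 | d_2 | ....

rank_ℚ(R)=2; free=4−2=2
SNF(R) diag = [5, 15] → torsion [5, 15]

Answer: M ≅ ℤ^2 ⊕ ℤ/5 ⊕ ℤ/15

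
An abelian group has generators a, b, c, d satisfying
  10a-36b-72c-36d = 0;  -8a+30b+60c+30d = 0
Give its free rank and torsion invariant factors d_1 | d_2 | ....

rank_ℚ(R)=2; free=4−2=2
SNF(R) diag = [2, 6] → torsion [2, 6]

Answer: M ≅ ℤ^2 ⊕ ℤ/2 ⊕ ℤ/6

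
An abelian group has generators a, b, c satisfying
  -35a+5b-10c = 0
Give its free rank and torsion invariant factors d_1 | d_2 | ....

rank_ℚ(R)=1; free=3−1=2
SNF(R) diag = [5] → torsion [5]

Answer: M ≅ ℤ^2 ⊕ ℤ/5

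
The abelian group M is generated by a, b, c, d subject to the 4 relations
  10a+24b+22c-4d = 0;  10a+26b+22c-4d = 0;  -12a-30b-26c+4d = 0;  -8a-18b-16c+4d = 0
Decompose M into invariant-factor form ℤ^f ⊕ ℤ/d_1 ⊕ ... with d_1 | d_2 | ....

Answer: M ≅ ℤ/2 ⊕ ℤ/2 ⊕ ℤ/2 ⊕ ℤ/4

Derivation:
rank_ℚ(R)=4; free=4−4=0
SNF(R) diag = [2, 2, 2, 4] → torsion [2, 2, 2, 4]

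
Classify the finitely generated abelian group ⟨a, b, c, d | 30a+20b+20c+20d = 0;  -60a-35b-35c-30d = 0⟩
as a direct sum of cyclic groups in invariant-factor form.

rank_ℚ(R)=2; free=4−2=2
SNF(R) diag = [5, 10] → torsion [5, 10]

Answer: M ≅ ℤ^2 ⊕ ℤ/5 ⊕ ℤ/10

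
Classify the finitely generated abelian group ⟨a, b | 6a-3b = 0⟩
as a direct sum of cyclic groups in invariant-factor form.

Answer: M ≅ ℤ^1 ⊕ ℤ/3

Derivation:
rank_ℚ(R)=1; free=2−1=1
SNF(R) diag = [3] → torsion [3]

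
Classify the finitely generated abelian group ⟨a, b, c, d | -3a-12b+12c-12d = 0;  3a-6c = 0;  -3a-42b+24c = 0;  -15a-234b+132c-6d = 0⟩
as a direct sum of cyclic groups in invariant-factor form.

rank_ℚ(R)=4; free=4−4=0
SNF(R) diag = [3, 6, 6, 18] → torsion [3, 6, 6, 18]

Answer: M ≅ ℤ/3 ⊕ ℤ/6 ⊕ ℤ/6 ⊕ ℤ/18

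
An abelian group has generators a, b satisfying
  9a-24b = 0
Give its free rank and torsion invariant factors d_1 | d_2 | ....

rank_ℚ(R)=1; free=2−1=1
SNF(R) diag = [3] → torsion [3]

Answer: M ≅ ℤ^1 ⊕ ℤ/3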